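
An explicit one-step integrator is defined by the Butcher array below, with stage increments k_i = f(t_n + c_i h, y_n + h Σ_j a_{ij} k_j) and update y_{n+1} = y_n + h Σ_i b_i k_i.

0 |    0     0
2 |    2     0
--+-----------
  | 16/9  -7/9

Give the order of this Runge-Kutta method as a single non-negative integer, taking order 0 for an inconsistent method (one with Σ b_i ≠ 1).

b = (16/9, -7/9)
c = (0, 2)
Σ b_i: 16/9·1 + (-7/9)·1 = 1 ✓
b·c: (-7/9)·2 = -14/9 ≠ 1/2 ⇒ order 1.

1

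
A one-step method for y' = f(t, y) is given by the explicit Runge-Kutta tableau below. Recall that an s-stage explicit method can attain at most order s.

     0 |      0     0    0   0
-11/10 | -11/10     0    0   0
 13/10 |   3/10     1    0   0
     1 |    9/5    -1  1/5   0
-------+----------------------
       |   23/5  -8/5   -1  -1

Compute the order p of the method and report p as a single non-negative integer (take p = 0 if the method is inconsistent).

b = (23/5, -8/5, -1, -1)
c = (0, -11/10, 13/10, 1)
Ac = (0, 0, -11/10, 34/25)
Σ b_i: 23/5·1 + (-8/5)·1 + (-1)·1 + (-1)·1 = 1 ✓
b·c: (-8/5)·(-11/10) + (-1)·13/10 + (-1)·1 = -27/50 ≠ 1/2 ⇒ order 1.

1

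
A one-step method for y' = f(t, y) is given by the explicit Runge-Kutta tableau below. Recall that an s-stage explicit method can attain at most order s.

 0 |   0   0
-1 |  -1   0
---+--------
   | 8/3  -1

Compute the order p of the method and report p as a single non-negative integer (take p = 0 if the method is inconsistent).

0

b = (8/3, -1)
c = (0, -1)
Σ b_i: 8/3·1 + (-1)·1 = 5/3 ≠ 1 ⇒ order 0.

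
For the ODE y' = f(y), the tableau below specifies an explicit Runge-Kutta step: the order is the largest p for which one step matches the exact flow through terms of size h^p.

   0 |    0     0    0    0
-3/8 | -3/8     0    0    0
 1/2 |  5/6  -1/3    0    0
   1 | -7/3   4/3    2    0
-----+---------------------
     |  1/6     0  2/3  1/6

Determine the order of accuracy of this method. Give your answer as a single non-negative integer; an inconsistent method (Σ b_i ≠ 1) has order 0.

4

b = (1/6, 0, 2/3, 1/6)
c = (0, -3/8, 1/2, 1)
Ac = (0, 0, 1/8, 1/2)
Σ b_i: 1/6·1 + 2/3·1 + 1/6·1 = 1 ✓
b·c: 2/3·1/2 + 1/6·1 = 1/2 ✓
b·c²: 2/3·1/4 + 1/6·1 = 1/3 ✓
b·Ac: 2/3·1/8 + 1/6·1/2 = 1/6 ✓
b·c³: 2/3·1/8 + 1/6·1 = 1/4 ✓
b·(c∘Ac): 2/3·1/16 + 1/6·1/2 = 1/8 ✓
b·Ac²: 2/3·(-3/64) + 1/6·11/16 = 1/12 ✓
b·A²c: 1/6·1/4 = 1/24 ✓; 4 stages ⇒ order 4.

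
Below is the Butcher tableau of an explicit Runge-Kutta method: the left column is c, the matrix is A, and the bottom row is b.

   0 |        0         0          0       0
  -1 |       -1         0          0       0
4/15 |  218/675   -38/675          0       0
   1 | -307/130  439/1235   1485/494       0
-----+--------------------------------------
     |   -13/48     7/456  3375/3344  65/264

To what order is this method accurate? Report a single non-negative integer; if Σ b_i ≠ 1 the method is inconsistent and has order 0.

b = (-13/48, 7/456, 3375/3344, 65/264)
c = (0, -1, 4/15, 1)
Ac = (0, 0, 38/675, 29/65)
Σ b_i: (-13/48)·1 + 7/456·1 + 3375/3344·1 + 65/264·1 = 1 ✓
b·c: 7/456·(-1) + 3375/3344·4/15 + 65/264·1 = 1/2 ✓
b·c²: 7/456·1 + 3375/3344·16/225 + 65/264·1 = 1/3 ✓
b·Ac: 3375/3344·38/675 + 65/264·29/65 = 1/6 ✓
b·c³: 7/456·(-1) + 3375/3344·64/3375 + 65/264·1 = 1/4 ✓
b·(c∘Ac): 3375/3344·152/10125 + 65/264·29/65 = 1/8 ✓
b·Ac²: 3375/3344·(-38/675) + 65/264·37/65 = 1/12 ✓
b·A²c: 65/264·11/65 = 1/24 ✓; 4 stages ⇒ order 4.

4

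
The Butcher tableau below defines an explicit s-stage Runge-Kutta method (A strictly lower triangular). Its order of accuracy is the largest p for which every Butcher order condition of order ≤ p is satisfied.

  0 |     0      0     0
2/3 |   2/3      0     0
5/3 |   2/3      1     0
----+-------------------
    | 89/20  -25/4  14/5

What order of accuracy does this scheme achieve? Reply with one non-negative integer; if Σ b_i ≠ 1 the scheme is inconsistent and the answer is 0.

2

b = (89/20, -25/4, 14/5)
c = (0, 2/3, 5/3)
Ac = (0, 0, 2/3)
Σ b_i: 89/20·1 + (-25/4)·1 + 14/5·1 = 1 ✓
b·c: (-25/4)·2/3 + 14/5·5/3 = 1/2 ✓
b·c²: (-25/4)·4/9 + 14/5·25/9 = 5 ≠ 1/3 ⇒ order 2.
b·Ac: 14/5·2/3 = 28/15 ≠ 1/6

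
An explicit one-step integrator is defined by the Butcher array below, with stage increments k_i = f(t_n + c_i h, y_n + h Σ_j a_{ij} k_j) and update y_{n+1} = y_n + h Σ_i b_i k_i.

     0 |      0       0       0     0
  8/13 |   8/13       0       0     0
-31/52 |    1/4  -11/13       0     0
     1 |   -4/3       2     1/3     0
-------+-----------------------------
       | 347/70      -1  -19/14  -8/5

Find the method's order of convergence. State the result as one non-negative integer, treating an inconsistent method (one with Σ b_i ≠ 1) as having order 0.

b = (347/70, -1, -19/14, -8/5)
c = (0, 8/13, -31/52, 1)
Ac = (0, 0, -88/169, 161/156)
Σ b_i: 347/70·1 + (-1)·1 + (-19/14)·1 + (-8/5)·1 = 1 ✓
b·c: (-1)·8/13 + (-19/14)·(-31/52) + (-8/5)·1 = -5119/3640 ≠ 1/2 ⇒ order 1.

1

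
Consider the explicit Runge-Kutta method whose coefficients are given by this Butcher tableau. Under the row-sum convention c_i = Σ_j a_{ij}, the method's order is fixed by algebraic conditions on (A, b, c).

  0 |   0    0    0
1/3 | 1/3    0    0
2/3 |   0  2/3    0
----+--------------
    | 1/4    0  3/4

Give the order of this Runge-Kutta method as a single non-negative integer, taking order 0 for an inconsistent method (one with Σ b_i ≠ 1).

3

b = (1/4, 0, 3/4)
c = (0, 1/3, 2/3)
Ac = (0, 0, 2/9)
Σ b_i: 1/4·1 + 3/4·1 = 1 ✓
b·c: 3/4·2/3 = 1/2 ✓
b·c²: 3/4·4/9 = 1/3 ✓
b·Ac: 3/4·2/9 = 1/6 ✓; 3 stages ⇒ order 3.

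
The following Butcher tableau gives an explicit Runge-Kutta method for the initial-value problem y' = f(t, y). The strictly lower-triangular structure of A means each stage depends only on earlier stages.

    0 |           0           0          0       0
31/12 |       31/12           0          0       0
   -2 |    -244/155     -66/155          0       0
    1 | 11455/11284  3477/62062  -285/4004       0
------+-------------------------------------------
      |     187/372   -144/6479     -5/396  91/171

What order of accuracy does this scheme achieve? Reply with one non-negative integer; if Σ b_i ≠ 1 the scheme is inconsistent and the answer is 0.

4

b = (187/372, -144/6479, -5/396, 91/171)
c = (0, 31/12, -2, 1)
Ac = (0, 0, -11/10, 209/728)
Σ b_i: 187/372·1 + (-144/6479)·1 + (-5/396)·1 + 91/171·1 = 1 ✓
b·c: (-144/6479)·31/12 + (-5/396)·(-2) + 91/171·1 = 1/2 ✓
b·c²: (-144/6479)·961/144 + (-5/396)·4 + 91/171·1 = 1/3 ✓
b·Ac: (-5/396)·(-11/10) + 91/171·209/728 = 1/6 ✓
b·c³: (-144/6479)·29791/1728 + (-5/396)·(-8) + 91/171·1 = 1/4 ✓
b·(c∘Ac): (-5/396)·11/5 + 91/171·209/728 = 1/8 ✓
b·Ac²: (-5/396)·(-341/120) + 91/171·779/8736 = 1/12 ✓
b·A²c: 91/171·57/728 = 1/24 ✓; 4 stages ⇒ order 4.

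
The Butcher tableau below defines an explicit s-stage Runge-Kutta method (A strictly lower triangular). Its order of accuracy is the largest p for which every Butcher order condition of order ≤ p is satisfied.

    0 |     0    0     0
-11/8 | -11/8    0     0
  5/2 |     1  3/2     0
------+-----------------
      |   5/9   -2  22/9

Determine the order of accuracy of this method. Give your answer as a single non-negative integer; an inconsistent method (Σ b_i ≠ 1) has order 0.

b = (5/9, -2, 22/9)
c = (0, -11/8, 5/2)
Ac = (0, 0, -33/16)
Σ b_i: 5/9·1 + (-2)·1 + 22/9·1 = 1 ✓
b·c: (-2)·(-11/8) + 22/9·5/2 = 319/36 ≠ 1/2 ⇒ order 1.

1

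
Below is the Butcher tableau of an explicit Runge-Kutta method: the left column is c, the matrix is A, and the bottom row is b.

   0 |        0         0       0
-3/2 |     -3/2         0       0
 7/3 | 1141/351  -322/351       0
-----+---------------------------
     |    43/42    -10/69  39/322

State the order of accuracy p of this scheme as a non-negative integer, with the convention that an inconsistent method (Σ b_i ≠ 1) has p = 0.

b = (43/42, -10/69, 39/322)
c = (0, -3/2, 7/3)
Ac = (0, 0, 161/117)
Σ b_i: 43/42·1 + (-10/69)·1 + 39/322·1 = 1 ✓
b·c: (-10/69)·(-3/2) + 39/322·7/3 = 1/2 ✓
b·c²: (-10/69)·9/4 + 39/322·49/9 = 1/3 ✓
b·Ac: 39/322·161/117 = 1/6 ✓; 3 stages ⇒ order 3.

3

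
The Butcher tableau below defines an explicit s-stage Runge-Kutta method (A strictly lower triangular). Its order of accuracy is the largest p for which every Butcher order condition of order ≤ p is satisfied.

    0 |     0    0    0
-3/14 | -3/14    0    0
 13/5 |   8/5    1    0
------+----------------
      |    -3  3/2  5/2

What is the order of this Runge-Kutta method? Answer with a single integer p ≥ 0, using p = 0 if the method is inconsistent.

b = (-3, 3/2, 5/2)
c = (0, -3/14, 13/5)
Ac = (0, 0, -3/14)
Σ b_i: (-3)·1 + 3/2·1 + 5/2·1 = 1 ✓
b·c: 3/2·(-3/14) + 5/2·13/5 = 173/28 ≠ 1/2 ⇒ order 1.

1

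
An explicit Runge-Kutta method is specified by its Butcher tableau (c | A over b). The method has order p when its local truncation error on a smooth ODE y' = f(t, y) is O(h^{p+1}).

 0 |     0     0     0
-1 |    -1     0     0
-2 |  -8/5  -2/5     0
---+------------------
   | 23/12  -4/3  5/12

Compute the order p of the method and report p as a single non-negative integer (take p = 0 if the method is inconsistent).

b = (23/12, -4/3, 5/12)
c = (0, -1, -2)
Ac = (0, 0, 2/5)
Σ b_i: 23/12·1 + (-4/3)·1 + 5/12·1 = 1 ✓
b·c: (-4/3)·(-1) + 5/12·(-2) = 1/2 ✓
b·c²: (-4/3)·1 + 5/12·4 = 1/3 ✓
b·Ac: 5/12·2/5 = 1/6 ✓; 3 stages ⇒ order 3.

3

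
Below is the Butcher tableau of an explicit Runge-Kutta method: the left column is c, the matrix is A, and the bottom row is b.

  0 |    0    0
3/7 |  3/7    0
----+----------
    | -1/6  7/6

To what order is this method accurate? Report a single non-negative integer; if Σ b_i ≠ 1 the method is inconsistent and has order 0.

2

b = (-1/6, 7/6)
c = (0, 3/7)
Σ b_i: (-1/6)·1 + 7/6·1 = 1 ✓
b·c: 7/6·3/7 = 1/2 ✓; 2 stages ⇒ order 2.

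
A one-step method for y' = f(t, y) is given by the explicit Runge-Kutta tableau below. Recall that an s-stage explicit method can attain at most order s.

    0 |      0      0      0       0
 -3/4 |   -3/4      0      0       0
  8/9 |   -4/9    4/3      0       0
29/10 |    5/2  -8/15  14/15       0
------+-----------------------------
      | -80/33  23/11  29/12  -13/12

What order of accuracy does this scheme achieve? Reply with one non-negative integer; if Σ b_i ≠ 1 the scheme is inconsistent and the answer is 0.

1

b = (-80/33, 23/11, 29/12, -13/12)
c = (0, -3/4, 8/9, 29/10)
Ac = (0, 0, -1, 166/135)
Σ b_i: (-80/33)·1 + 23/11·1 + 29/12·1 + (-13/12)·1 = 1 ✓
b·c: 23/11·(-3/4) + 29/12·8/9 + (-13/12)·29/10 = -30433/11880 ≠ 1/2 ⇒ order 1.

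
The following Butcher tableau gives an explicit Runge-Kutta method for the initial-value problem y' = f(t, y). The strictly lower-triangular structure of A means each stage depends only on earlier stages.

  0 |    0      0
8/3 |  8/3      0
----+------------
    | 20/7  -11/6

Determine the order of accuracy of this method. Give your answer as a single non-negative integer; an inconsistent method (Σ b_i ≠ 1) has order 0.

0

b = (20/7, -11/6)
c = (0, 8/3)
Σ b_i: 20/7·1 + (-11/6)·1 = 43/42 ≠ 1 ⇒ order 0.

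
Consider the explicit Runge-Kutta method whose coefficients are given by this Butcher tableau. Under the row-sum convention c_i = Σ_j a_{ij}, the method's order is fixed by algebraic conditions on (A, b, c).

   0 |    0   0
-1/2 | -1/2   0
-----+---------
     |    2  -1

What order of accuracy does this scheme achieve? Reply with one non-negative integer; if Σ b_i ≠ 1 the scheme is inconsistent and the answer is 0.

b = (2, -1)
c = (0, -1/2)
Σ b_i: 2·1 + (-1)·1 = 1 ✓
b·c: (-1)·(-1/2) = 1/2 ✓; 2 stages ⇒ order 2.

2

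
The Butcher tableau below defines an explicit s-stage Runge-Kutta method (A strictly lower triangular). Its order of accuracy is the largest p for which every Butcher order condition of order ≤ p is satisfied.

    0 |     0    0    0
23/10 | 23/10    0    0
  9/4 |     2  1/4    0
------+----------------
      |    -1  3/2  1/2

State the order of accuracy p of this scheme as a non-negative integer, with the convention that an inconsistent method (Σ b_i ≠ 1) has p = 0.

b = (-1, 3/2, 1/2)
c = (0, 23/10, 9/4)
Ac = (0, 0, 23/40)
Σ b_i: (-1)·1 + 3/2·1 + 1/2·1 = 1 ✓
b·c: 3/2·23/10 + 1/2·9/4 = 183/40 ≠ 1/2 ⇒ order 1.

1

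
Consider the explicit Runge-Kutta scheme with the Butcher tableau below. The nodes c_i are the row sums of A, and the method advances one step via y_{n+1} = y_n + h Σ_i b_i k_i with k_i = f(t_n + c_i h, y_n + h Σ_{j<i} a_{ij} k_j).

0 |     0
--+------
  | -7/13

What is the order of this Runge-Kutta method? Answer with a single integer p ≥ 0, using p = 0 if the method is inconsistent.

0

b = (-7/13)
c = (0)
Σ b_i: (-7/13)·1 = -7/13 ≠ 1 ⇒ order 0.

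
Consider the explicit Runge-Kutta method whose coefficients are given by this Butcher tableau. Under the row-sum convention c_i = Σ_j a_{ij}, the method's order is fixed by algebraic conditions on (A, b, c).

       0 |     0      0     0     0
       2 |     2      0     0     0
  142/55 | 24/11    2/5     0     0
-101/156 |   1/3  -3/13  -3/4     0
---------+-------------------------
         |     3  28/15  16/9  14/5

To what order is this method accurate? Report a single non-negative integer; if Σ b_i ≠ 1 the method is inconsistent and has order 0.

b = (3, 28/15, 16/9, 14/5)
c = (0, 2, 142/55, -101/156)
Ac = (0, 0, 4/5, -3429/1430)
Σ b_i: 3·1 + 28/15·1 + 16/9·1 + 14/5·1 = 85/9 ≠ 1 ⇒ order 0.

0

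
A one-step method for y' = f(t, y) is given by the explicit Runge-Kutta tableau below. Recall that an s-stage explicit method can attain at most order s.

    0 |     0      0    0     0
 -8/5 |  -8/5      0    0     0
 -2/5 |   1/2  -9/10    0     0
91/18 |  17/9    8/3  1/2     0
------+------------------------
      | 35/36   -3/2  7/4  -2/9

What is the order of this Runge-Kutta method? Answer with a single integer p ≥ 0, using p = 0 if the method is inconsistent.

b = (35/36, -3/2, 7/4, -2/9)
c = (0, -8/5, -2/5, 91/18)
Ac = (0, 0, 36/25, -67/15)
Σ b_i: 35/36·1 + (-3/2)·1 + 7/4·1 + (-2/9)·1 = 1 ✓
b·c: (-3/2)·(-8/5) + 7/4·(-2/5) + (-2/9)·91/18 = 467/810 ≠ 1/2 ⇒ order 1.

1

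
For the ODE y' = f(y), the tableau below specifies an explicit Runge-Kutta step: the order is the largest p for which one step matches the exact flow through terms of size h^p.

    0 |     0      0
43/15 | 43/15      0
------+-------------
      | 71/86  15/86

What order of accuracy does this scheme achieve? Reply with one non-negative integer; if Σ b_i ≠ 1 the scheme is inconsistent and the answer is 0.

2

b = (71/86, 15/86)
c = (0, 43/15)
Σ b_i: 71/86·1 + 15/86·1 = 1 ✓
b·c: 15/86·43/15 = 1/2 ✓; 2 stages ⇒ order 2.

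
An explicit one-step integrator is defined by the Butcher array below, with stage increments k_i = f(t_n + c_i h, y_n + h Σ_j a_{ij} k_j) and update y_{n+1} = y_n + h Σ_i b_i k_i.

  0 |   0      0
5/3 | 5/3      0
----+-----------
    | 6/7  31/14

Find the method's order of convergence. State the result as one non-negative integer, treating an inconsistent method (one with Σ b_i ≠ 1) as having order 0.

b = (6/7, 31/14)
c = (0, 5/3)
Σ b_i: 6/7·1 + 31/14·1 = 43/14 ≠ 1 ⇒ order 0.

0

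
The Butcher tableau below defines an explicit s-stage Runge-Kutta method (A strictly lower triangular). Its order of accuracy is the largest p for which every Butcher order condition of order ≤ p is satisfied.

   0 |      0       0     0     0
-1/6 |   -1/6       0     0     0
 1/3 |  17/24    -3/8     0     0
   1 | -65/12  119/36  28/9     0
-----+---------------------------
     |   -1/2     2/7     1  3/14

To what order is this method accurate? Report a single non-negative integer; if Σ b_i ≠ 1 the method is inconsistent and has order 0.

b = (-1/2, 2/7, 1, 3/14)
c = (0, -1/6, 1/3, 1)
Ac = (0, 0, 1/16, 35/72)
Σ b_i: (-1/2)·1 + 2/7·1 + 1·1 + 3/14·1 = 1 ✓
b·c: 2/7·(-1/6) + 1·1/3 + 3/14·1 = 1/2 ✓
b·c²: 2/7·1/36 + 1·1/9 + 3/14·1 = 1/3 ✓
b·Ac: 1·1/16 + 3/14·35/72 = 1/6 ✓
b·c³: 2/7·(-1/216) + 1·1/27 + 3/14·1 = 1/4 ✓
b·(c∘Ac): 1·1/48 + 3/14·35/72 = 1/8 ✓
b·Ac²: 1·(-1/96) + 3/14·7/16 = 1/12 ✓
b·A²c: 3/14·7/36 = 1/24 ✓; 4 stages ⇒ order 4.

4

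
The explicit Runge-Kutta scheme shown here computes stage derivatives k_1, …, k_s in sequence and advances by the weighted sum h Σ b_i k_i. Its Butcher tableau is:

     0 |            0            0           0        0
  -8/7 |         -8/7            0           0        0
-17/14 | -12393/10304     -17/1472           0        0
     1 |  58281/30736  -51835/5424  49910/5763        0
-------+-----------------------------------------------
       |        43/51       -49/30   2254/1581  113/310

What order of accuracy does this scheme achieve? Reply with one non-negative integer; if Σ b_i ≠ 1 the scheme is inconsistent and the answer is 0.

4

b = (43/51, -49/30, 2254/1581, 113/310)
c = (0, -8/7, -17/14, 1)
Ac = (0, 0, 17/1288, 275/678)
Σ b_i: 43/51·1 + (-49/30)·1 + 2254/1581·1 + 113/310·1 = 1 ✓
b·c: (-49/30)·(-8/7) + 2254/1581·(-17/14) + 113/310·1 = 1/2 ✓
b·c²: (-49/30)·64/49 + 2254/1581·289/196 + 113/310·1 = 1/3 ✓
b·Ac: 2254/1581·17/1288 + 113/310·275/678 = 1/6 ✓
b·c³: (-49/30)·(-512/343) + 2254/1581·(-4913/2744) + 113/310·1 = 1/4 ✓
b·(c∘Ac): 2254/1581·(-289/18032) + 113/310·275/678 = 1/8 ✓
b·Ac²: 2254/1581·(-17/1127) + 113/310·65/226 = 1/12 ✓
b·A²c: 113/310·155/1356 = 1/24 ✓; 4 stages ⇒ order 4.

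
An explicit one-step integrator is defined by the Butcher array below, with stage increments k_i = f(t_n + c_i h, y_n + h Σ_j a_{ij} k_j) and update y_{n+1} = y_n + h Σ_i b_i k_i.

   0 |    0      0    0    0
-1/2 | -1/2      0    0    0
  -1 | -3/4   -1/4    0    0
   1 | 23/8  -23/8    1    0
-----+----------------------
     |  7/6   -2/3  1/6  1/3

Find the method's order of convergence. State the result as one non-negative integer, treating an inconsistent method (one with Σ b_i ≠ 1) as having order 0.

4

b = (7/6, -2/3, 1/6, 1/3)
c = (0, -1/2, -1, 1)
Ac = (0, 0, 1/8, 7/16)
Σ b_i: 7/6·1 + (-2/3)·1 + 1/6·1 + 1/3·1 = 1 ✓
b·c: (-2/3)·(-1/2) + 1/6·(-1) + 1/3·1 = 1/2 ✓
b·c²: (-2/3)·1/4 + 1/6·1 + 1/3·1 = 1/3 ✓
b·Ac: 1/6·1/8 + 1/3·7/16 = 1/6 ✓
b·c³: (-2/3)·(-1/8) + 1/6·(-1) + 1/3·1 = 1/4 ✓
b·(c∘Ac): 1/6·(-1/8) + 1/3·7/16 = 1/8 ✓
b·Ac²: 1/6·(-1/16) + 1/3·9/32 = 1/12 ✓
b·A²c: 1/3·1/8 = 1/24 ✓; 4 stages ⇒ order 4.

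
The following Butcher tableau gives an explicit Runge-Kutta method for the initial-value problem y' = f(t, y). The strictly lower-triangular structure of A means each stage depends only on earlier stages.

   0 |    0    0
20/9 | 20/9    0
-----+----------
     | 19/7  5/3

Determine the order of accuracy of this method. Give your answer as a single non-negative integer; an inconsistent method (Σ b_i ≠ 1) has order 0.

b = (19/7, 5/3)
c = (0, 20/9)
Σ b_i: 19/7·1 + 5/3·1 = 92/21 ≠ 1 ⇒ order 0.

0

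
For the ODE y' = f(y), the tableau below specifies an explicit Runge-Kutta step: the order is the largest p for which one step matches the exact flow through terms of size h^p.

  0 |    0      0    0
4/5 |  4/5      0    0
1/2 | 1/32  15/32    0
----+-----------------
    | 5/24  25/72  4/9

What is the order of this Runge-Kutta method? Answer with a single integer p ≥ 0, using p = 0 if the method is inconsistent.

3

b = (5/24, 25/72, 4/9)
c = (0, 4/5, 1/2)
Ac = (0, 0, 3/8)
Σ b_i: 5/24·1 + 25/72·1 + 4/9·1 = 1 ✓
b·c: 25/72·4/5 + 4/9·1/2 = 1/2 ✓
b·c²: 25/72·16/25 + 4/9·1/4 = 1/3 ✓
b·Ac: 4/9·3/8 = 1/6 ✓; 3 stages ⇒ order 3.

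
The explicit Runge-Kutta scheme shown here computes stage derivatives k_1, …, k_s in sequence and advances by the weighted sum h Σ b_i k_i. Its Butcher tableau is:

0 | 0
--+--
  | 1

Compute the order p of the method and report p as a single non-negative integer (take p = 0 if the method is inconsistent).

1

b = (1)
c = (0)
Σ b_i: 1·1 = 1 ✓; 1 stage ⇒ order 1.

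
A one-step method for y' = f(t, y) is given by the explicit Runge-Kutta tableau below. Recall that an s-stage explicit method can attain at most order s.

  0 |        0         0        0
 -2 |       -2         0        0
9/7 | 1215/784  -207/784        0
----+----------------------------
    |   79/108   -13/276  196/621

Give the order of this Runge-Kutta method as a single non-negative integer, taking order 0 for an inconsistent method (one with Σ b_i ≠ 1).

b = (79/108, -13/276, 196/621)
c = (0, -2, 9/7)
Ac = (0, 0, 207/392)
Σ b_i: 79/108·1 + (-13/276)·1 + 196/621·1 = 1 ✓
b·c: (-13/276)·(-2) + 196/621·9/7 = 1/2 ✓
b·c²: (-13/276)·4 + 196/621·81/49 = 1/3 ✓
b·Ac: 196/621·207/392 = 1/6 ✓; 3 stages ⇒ order 3.

3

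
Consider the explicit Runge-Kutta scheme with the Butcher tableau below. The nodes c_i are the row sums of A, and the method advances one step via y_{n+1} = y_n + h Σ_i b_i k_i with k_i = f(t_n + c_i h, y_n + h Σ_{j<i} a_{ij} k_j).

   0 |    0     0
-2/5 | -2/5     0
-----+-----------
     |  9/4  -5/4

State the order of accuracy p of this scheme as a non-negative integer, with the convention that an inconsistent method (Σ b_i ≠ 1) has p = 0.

2

b = (9/4, -5/4)
c = (0, -2/5)
Σ b_i: 9/4·1 + (-5/4)·1 = 1 ✓
b·c: (-5/4)·(-2/5) = 1/2 ✓; 2 stages ⇒ order 2.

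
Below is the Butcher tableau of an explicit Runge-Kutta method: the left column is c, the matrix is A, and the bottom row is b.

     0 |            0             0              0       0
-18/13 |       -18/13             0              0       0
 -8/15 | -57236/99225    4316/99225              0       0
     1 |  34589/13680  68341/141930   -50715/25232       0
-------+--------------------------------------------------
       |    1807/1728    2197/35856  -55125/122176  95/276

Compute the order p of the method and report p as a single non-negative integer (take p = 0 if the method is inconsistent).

b = (1807/1728, 2197/35856, -55125/122176, 95/276)
c = (0, -18/13, -8/15, 1)
Ac = (0, 0, -664/11025, 77/190)
Σ b_i: 1807/1728·1 + 2197/35856·1 + (-55125/122176)·1 + 95/276·1 = 1 ✓
b·c: 2197/35856·(-18/13) + (-55125/122176)·(-8/15) + 95/276·1 = 1/2 ✓
b·c²: 2197/35856·324/169 + (-55125/122176)·64/225 + 95/276·1 = 1/3 ✓
b·Ac: (-55125/122176)·(-664/11025) + 95/276·77/190 = 1/6 ✓
b·c³: 2197/35856·(-5832/2197) + (-55125/122176)·(-512/3375) + 95/276·1 = 1/4 ✓
b·(c∘Ac): (-55125/122176)·5312/165375 + 95/276·77/190 = 1/8 ✓
b·Ac²: (-55125/122176)·1328/15925 + 95/276·434/1235 = 1/12 ✓
b·A²c: 95/276·23/190 = 1/24 ✓; 4 stages ⇒ order 4.

4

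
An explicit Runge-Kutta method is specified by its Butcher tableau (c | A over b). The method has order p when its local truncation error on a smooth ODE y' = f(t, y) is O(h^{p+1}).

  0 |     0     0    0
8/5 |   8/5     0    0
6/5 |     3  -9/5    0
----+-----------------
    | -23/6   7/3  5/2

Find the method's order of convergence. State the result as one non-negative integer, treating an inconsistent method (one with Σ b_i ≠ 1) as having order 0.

b = (-23/6, 7/3, 5/2)
c = (0, 8/5, 6/5)
Ac = (0, 0, -72/25)
Σ b_i: (-23/6)·1 + 7/3·1 + 5/2·1 = 1 ✓
b·c: 7/3·8/5 + 5/2·6/5 = 101/15 ≠ 1/2 ⇒ order 1.

1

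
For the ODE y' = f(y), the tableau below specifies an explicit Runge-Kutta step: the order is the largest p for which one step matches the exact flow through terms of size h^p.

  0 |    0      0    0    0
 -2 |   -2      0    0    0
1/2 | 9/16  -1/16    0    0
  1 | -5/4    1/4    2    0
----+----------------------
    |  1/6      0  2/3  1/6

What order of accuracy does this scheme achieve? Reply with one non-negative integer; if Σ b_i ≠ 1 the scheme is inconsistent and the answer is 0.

4

b = (1/6, 0, 2/3, 1/6)
c = (0, -2, 1/2, 1)
Ac = (0, 0, 1/8, 1/2)
Σ b_i: 1/6·1 + 2/3·1 + 1/6·1 = 1 ✓
b·c: 2/3·1/2 + 1/6·1 = 1/2 ✓
b·c²: 2/3·1/4 + 1/6·1 = 1/3 ✓
b·Ac: 2/3·1/8 + 1/6·1/2 = 1/6 ✓
b·c³: 2/3·1/8 + 1/6·1 = 1/4 ✓
b·(c∘Ac): 2/3·1/16 + 1/6·1/2 = 1/8 ✓
b·Ac²: 2/3·(-1/4) + 1/6·3/2 = 1/12 ✓
b·A²c: 1/6·1/4 = 1/24 ✓; 4 stages ⇒ order 4.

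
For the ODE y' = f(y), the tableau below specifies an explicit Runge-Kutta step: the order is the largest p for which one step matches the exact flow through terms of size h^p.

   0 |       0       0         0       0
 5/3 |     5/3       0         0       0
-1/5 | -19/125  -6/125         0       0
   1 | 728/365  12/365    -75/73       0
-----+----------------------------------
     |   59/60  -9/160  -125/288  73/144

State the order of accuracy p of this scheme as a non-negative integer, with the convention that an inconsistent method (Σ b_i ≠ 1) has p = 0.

4

b = (59/60, -9/160, -125/288, 73/144)
c = (0, 5/3, -1/5, 1)
Ac = (0, 0, -2/25, 19/73)
Σ b_i: 59/60·1 + (-9/160)·1 + (-125/288)·1 + 73/144·1 = 1 ✓
b·c: (-9/160)·5/3 + (-125/288)·(-1/5) + 73/144·1 = 1/2 ✓
b·c²: (-9/160)·25/9 + (-125/288)·1/25 + 73/144·1 = 1/3 ✓
b·Ac: (-125/288)·(-2/25) + 73/144·19/73 = 1/6 ✓
b·c³: (-9/160)·125/27 + (-125/288)·(-1/125) + 73/144·1 = 1/4 ✓
b·(c∘Ac): (-125/288)·2/125 + 73/144·19/73 = 1/8 ✓
b·Ac²: (-125/288)·(-2/15) + 73/144·11/219 = 1/12 ✓
b·A²c: 73/144·6/73 = 1/24 ✓; 4 stages ⇒ order 4.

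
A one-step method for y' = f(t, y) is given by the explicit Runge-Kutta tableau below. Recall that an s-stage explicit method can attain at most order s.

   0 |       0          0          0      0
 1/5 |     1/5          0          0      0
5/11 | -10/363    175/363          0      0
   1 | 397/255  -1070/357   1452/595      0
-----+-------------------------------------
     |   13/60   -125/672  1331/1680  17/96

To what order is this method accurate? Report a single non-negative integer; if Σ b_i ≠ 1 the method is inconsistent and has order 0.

4

b = (13/60, -125/672, 1331/1680, 17/96)
c = (0, 1/5, 5/11, 1)
Ac = (0, 0, 35/363, 26/51)
Σ b_i: 13/60·1 + (-125/672)·1 + 1331/1680·1 + 17/96·1 = 1 ✓
b·c: (-125/672)·1/5 + 1331/1680·5/11 + 17/96·1 = 1/2 ✓
b·c²: (-125/672)·1/25 + 1331/1680·25/121 + 17/96·1 = 1/3 ✓
b·Ac: 1331/1680·35/363 + 17/96·26/51 = 1/6 ✓
b·c³: (-125/672)·1/125 + 1331/1680·125/1331 + 17/96·1 = 1/4 ✓
b·(c∘Ac): 1331/1680·175/3993 + 17/96·26/51 = 1/8 ✓
b·Ac²: 1331/1680·7/363 + 17/96·98/255 = 1/12 ✓
b·A²c: 17/96·4/17 = 1/24 ✓; 4 stages ⇒ order 4.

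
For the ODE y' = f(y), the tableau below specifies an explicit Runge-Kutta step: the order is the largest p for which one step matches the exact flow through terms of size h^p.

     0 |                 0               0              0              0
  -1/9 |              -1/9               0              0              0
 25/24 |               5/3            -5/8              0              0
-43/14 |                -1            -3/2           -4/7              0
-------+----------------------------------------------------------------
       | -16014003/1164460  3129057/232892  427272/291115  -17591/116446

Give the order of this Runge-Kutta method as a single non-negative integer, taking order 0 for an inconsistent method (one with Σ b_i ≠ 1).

b = (-16014003/1164460, 3129057/232892, 427272/291115, -17591/116446)
c = (0, -1/9, 25/24, -43/14)
Ac = (0, 0, 5/72, -3/7)
Σ b_i: (-16014003/1164460)·1 + 3129057/232892·1 + 427272/291115·1 + (-17591/116446)·1 = 1 ✓
b·c: 3129057/232892·(-1/9) + 427272/291115·25/24 + (-17591/116446)·(-43/14) = 1/2 ✓
b·c²: 3129057/232892·1/81 + 427272/291115·625/576 + (-17591/116446)·1849/196 = 1/3 ✓
b·Ac: 427272/291115·5/72 + (-17591/116446)·(-3/7) = 1/6 ✓
b·c³: 3129057/232892·(-1/729) + 427272/291115·15625/13824 + (-17591/116446)·(-79507/2744) = 4237987487/704265408 ≠ 1/4 ⇒ order 3.
b·(c∘Ac): 427272/291115·125/1728 + (-17591/116446)·129/98 = -388523/4192056 ≠ 1/8
b·Ac²: 427272/291115·(-5/648) + (-17591/116446)·(-1931/3024) = 4282907/50304672 ≠ 1/12
b·A²c: (-17591/116446)·(-5/126) = 12565/2096028 ≠ 1/24

3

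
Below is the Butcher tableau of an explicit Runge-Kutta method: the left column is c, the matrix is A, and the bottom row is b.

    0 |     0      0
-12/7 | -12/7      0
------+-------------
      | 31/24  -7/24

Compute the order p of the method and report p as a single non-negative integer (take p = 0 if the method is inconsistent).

2

b = (31/24, -7/24)
c = (0, -12/7)
Σ b_i: 31/24·1 + (-7/24)·1 = 1 ✓
b·c: (-7/24)·(-12/7) = 1/2 ✓; 2 stages ⇒ order 2.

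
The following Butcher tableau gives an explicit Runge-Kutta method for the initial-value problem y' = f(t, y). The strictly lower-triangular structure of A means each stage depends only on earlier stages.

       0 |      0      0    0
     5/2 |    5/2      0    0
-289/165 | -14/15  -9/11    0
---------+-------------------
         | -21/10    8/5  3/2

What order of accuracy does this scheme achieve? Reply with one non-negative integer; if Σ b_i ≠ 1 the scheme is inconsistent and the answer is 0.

1

b = (-21/10, 8/5, 3/2)
c = (0, 5/2, -289/165)
Ac = (0, 0, -45/22)
Σ b_i: (-21/10)·1 + 8/5·1 + 3/2·1 = 1 ✓
b·c: 8/5·5/2 + 3/2·(-289/165) = 151/110 ≠ 1/2 ⇒ order 1.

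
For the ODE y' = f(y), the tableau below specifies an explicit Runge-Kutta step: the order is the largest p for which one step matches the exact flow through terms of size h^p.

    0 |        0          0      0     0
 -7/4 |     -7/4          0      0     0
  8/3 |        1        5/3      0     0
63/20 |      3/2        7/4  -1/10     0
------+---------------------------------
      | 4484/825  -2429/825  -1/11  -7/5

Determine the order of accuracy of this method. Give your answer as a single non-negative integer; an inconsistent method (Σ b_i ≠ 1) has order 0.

2

b = (4484/825, -2429/825, -1/11, -7/5)
c = (0, -7/4, 8/3, 63/20)
Ac = (0, 0, -35/12, -799/240)
Σ b_i: 4484/825·1 + (-2429/825)·1 + (-1/11)·1 + (-7/5)·1 = 1 ✓
b·c: (-2429/825)·(-7/4) + (-1/11)·8/3 + (-7/5)·63/20 = 1/2 ✓
b·c²: (-2429/825)·49/16 + (-1/11)·64/9 + (-7/5)·3969/400 = -582979/24750 ≠ 1/3 ⇒ order 2.
b·Ac: (-1/11)·(-35/12) + (-7/5)·(-799/240) = 65023/13200 ≠ 1/6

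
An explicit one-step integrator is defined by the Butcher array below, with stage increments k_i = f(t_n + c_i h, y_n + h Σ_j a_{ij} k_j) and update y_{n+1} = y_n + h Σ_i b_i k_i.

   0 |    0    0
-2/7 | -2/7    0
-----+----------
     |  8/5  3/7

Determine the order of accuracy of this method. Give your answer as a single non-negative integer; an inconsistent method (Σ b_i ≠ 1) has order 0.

0

b = (8/5, 3/7)
c = (0, -2/7)
Σ b_i: 8/5·1 + 3/7·1 = 71/35 ≠ 1 ⇒ order 0.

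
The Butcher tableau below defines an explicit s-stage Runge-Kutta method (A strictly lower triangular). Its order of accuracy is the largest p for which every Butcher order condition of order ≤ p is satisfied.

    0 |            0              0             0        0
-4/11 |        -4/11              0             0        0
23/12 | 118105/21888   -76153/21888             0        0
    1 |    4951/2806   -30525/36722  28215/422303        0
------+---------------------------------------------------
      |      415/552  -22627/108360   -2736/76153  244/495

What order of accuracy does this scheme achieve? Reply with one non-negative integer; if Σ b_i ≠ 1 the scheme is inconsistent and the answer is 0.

b = (415/552, -22627/108360, -2736/76153, 244/495)
c = (0, -4/11, 23/12, 1)
Ac = (0, 0, 6923/5472, 105/244)
Σ b_i: 415/552·1 + (-22627/108360)·1 + (-2736/76153)·1 + 244/495·1 = 1 ✓
b·c: (-22627/108360)·(-4/11) + (-2736/76153)·23/12 + 244/495·1 = 1/2 ✓
b·c²: (-22627/108360)·16/121 + (-2736/76153)·529/144 + 244/495·1 = 1/3 ✓
b·Ac: (-2736/76153)·6923/5472 + 244/495·105/244 = 1/6 ✓
b·c³: (-22627/108360)·(-64/1331) + (-2736/76153)·12167/1728 + 244/495·1 = 1/4 ✓
b·(c∘Ac): (-2736/76153)·159229/65664 + 244/495·105/244 = 1/8 ✓
b·Ac²: (-2736/76153)·(-6923/15048) + 244/495·1455/10736 = 1/12 ✓
b·A²c: 244/495·165/1952 = 1/24 ✓; 4 stages ⇒ order 4.

4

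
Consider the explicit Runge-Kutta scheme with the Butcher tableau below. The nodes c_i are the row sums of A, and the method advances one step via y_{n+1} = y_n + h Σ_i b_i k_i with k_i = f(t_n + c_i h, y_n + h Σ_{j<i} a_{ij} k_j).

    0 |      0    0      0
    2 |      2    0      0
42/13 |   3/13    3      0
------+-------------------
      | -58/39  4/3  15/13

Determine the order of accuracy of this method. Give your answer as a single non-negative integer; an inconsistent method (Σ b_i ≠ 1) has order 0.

b = (-58/39, 4/3, 15/13)
c = (0, 2, 42/13)
Ac = (0, 0, 6)
Σ b_i: (-58/39)·1 + 4/3·1 + 15/13·1 = 1 ✓
b·c: 4/3·2 + 15/13·42/13 = 3242/507 ≠ 1/2 ⇒ order 1.

1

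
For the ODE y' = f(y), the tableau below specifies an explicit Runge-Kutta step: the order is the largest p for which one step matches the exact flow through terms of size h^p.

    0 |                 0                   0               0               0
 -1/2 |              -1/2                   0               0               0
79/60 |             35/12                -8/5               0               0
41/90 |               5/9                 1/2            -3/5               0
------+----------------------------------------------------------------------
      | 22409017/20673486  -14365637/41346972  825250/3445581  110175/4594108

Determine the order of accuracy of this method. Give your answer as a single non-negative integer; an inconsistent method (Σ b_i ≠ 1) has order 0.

b = (22409017/20673486, -14365637/41346972, 825250/3445581, 110175/4594108)
c = (0, -1/2, 79/60, 41/90)
Ac = (0, 0, 4/5, -26/25)
Σ b_i: 22409017/20673486·1 + (-14365637/41346972)·1 + 825250/3445581·1 + 110175/4594108·1 = 1 ✓
b·c: (-14365637/41346972)·(-1/2) + 825250/3445581·79/60 + 110175/4594108·41/90 = 1/2 ✓
b·c²: (-14365637/41346972)·1/4 + 825250/3445581·6241/3600 + 110175/4594108·1681/8100 = 1/3 ✓
b·Ac: 825250/3445581·4/5 + 110175/4594108·(-26/25) = 1/6 ✓
b·c³: (-14365637/41346972)·(-1/8) + 825250/3445581·493039/216000 + 110175/4594108·68921/729000 = 26453432029/44654729760 ≠ 1/4 ⇒ order 3.
b·(c∘Ac): 825250/3445581·79/75 + 110175/4594108·(-533/1125) = 49806869/206734860 ≠ 1/8
b·Ac²: 825250/3445581·(-2/5) + 110175/4594108·(-5491/6000) = -129830837/1102585920 ≠ 1/12
b·A²c: 110175/4594108·(-12/25) = -13221/1148527 ≠ 1/24

3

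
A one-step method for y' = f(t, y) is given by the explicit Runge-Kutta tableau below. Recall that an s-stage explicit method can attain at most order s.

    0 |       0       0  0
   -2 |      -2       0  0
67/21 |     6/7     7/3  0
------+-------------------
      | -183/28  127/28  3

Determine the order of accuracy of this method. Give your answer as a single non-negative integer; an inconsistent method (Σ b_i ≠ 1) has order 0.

b = (-183/28, 127/28, 3)
c = (0, -2, 67/21)
Ac = (0, 0, -14/3)
Σ b_i: (-183/28)·1 + 127/28·1 + 3·1 = 1 ✓
b·c: 127/28·(-2) + 3·67/21 = 1/2 ✓
b·c²: 127/28·4 + 3·4489/441 = 7156/147 ≠ 1/3 ⇒ order 2.
b·Ac: 3·(-14/3) = -14 ≠ 1/6

2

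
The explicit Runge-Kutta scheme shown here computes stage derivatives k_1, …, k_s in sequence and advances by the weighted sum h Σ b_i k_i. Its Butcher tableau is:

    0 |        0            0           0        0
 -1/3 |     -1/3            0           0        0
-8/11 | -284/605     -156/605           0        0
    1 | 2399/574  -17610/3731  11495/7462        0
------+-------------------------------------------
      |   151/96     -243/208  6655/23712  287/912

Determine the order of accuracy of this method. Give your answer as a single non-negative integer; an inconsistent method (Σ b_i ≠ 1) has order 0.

b = (151/96, -243/208, 6655/23712, 287/912)
c = (0, -1/3, -8/11, 1)
Ac = (0, 0, 52/605, 130/287)
Σ b_i: 151/96·1 + (-243/208)·1 + 6655/23712·1 + 287/912·1 = 1 ✓
b·c: (-243/208)·(-1/3) + 6655/23712·(-8/11) + 287/912·1 = 1/2 ✓
b·c²: (-243/208)·1/9 + 6655/23712·64/121 + 287/912·1 = 1/3 ✓
b·Ac: 6655/23712·52/605 + 287/912·130/287 = 1/6 ✓
b·c³: (-243/208)·(-1/27) + 6655/23712·(-512/1331) + 287/912·1 = 1/4 ✓
b·(c∘Ac): 6655/23712·(-416/6655) + 287/912·130/287 = 1/8 ✓
b·Ac²: 6655/23712·(-52/1815) + 287/912·250/861 = 1/12 ✓
b·A²c: 287/912·38/287 = 1/24 ✓; 4 stages ⇒ order 4.

4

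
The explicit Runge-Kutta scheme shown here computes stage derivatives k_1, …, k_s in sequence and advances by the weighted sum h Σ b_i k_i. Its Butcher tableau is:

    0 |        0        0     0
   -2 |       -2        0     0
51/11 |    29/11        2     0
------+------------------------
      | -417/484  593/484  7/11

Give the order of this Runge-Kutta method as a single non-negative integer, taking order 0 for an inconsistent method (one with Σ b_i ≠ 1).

b = (-417/484, 593/484, 7/11)
c = (0, -2, 51/11)
Ac = (0, 0, -4)
Σ b_i: (-417/484)·1 + 593/484·1 + 7/11·1 = 1 ✓
b·c: 593/484·(-2) + 7/11·51/11 = 1/2 ✓
b·c²: 593/484·4 + 7/11·2601/121 = 24730/1331 ≠ 1/3 ⇒ order 2.
b·Ac: 7/11·(-4) = -28/11 ≠ 1/6

2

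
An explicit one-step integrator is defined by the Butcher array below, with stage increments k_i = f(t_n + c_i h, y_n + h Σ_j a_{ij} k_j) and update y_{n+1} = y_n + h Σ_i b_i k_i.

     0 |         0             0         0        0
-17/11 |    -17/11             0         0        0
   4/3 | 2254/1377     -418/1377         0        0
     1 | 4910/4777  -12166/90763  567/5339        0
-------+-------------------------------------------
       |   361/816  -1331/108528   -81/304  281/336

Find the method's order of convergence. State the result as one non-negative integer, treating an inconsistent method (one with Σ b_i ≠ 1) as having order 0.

b = (361/816, -1331/108528, -81/304, 281/336)
c = (0, -17/11, 4/3, 1)
Ac = (0, 0, 38/81, 98/281)
Σ b_i: 361/816·1 + (-1331/108528)·1 + (-81/304)·1 + 281/336·1 = 1 ✓
b·c: (-1331/108528)·(-17/11) + (-81/304)·4/3 + 281/336·1 = 1/2 ✓
b·c²: (-1331/108528)·289/121 + (-81/304)·16/9 + 281/336·1 = 1/3 ✓
b·Ac: (-81/304)·38/81 + 281/336·98/281 = 1/6 ✓
b·c³: (-1331/108528)·(-4913/1331) + (-81/304)·64/27 + 281/336·1 = 1/4 ✓
b·(c∘Ac): (-81/304)·152/243 + 281/336·98/281 = 1/8 ✓
b·Ac²: (-81/304)·(-646/891) + 281/336·(-406/3091) = 1/12 ✓
b·A²c: 281/336·14/281 = 1/24 ✓; 4 stages ⇒ order 4.

4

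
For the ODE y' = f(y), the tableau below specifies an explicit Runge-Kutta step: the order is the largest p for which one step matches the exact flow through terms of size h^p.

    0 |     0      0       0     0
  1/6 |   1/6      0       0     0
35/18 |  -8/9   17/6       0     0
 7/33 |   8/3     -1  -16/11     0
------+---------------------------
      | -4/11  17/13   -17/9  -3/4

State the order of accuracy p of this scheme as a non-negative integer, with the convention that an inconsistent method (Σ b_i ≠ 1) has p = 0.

0

b = (-4/11, 17/13, -17/9, -3/4)
c = (0, 1/6, 35/18, 7/33)
Ac = (0, 0, 17/36, -593/198)
Σ b_i: (-4/11)·1 + 17/13·1 + (-17/9)·1 + (-3/4)·1 = -8725/5148 ≠ 1 ⇒ order 0.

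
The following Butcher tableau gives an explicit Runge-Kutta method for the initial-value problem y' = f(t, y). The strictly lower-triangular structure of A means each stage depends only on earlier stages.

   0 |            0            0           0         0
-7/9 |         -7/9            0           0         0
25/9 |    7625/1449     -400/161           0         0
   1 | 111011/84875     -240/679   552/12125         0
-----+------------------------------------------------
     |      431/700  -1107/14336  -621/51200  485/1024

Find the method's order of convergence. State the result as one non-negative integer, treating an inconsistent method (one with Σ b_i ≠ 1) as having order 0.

b = (431/700, -1107/14336, -621/51200, 485/1024)
c = (0, -7/9, 25/9, 1)
Ac = (0, 0, 400/207, 584/1455)
Σ b_i: 431/700·1 + (-1107/14336)·1 + (-621/51200)·1 + 485/1024·1 = 1 ✓
b·c: (-1107/14336)·(-7/9) + (-621/51200)·25/9 + 485/1024·1 = 1/2 ✓
b·c²: (-1107/14336)·49/81 + (-621/51200)·625/81 + 485/1024·1 = 1/3 ✓
b·Ac: (-621/51200)·400/207 + 485/1024·584/1455 = 1/6 ✓
b·c³: (-1107/14336)·(-343/729) + (-621/51200)·15625/729 + 485/1024·1 = 1/4 ✓
b·(c∘Ac): (-621/51200)·10000/1863 + 485/1024·584/1455 = 1/8 ✓
b·Ac²: (-621/51200)·(-2800/1863) + 485/1024·40/291 = 1/12 ✓
b·A²c: 485/1024·128/1455 = 1/24 ✓; 4 stages ⇒ order 4.

4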